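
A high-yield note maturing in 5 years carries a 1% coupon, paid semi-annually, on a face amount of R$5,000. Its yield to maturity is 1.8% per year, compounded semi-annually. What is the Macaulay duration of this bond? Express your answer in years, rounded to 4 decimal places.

Periodic yield y = 0.009. Discount each cash flow and weight by its period:
  t   CF        PV=CF/(1+0.009)^t    t·PV
  1        25.00        24.7770        24.7770
  2        25.00        24.5560        49.1120
  3        25.00        24.3370        73.0109
  4        25.00        24.1199        96.4796
  5        25.00        23.9047       119.5237
  6        25.00        23.6915       142.1491
  7        25.00        23.4802       164.3614
  8        25.00        23.2708       186.1661
  9        25.00        23.0632       207.5688
  10    5,025.00     4,594.3535    45,943.5346
  Σ                  4,809.5538    47,006.6833
Price P = Σ PV = 4,809.5538.
Macaulay duration = Σ(t·PV) / P = 47,006.6833 / 4,809.5538 = 9.77361 half-year periods.
In years: 9.77361 / 2 = 4.88680 years.

4.8868 years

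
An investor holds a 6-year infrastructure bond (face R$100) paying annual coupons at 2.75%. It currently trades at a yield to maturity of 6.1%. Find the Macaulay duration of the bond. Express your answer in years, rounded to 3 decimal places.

5.569 years

Periodic yield y = 0.061. Discount each cash flow and weight by its year:
  t   CF        PV=CF/(1+0.061)^t    t·PV
  1         2.75         2.5919         2.5919
  2         2.75         2.4429         4.8858
  3         2.75         2.3024         6.9073
  4         2.75         2.1701         8.6802
  5         2.75         2.0453        10.2265
  6       102.75        72.0260       432.1562
  Σ                     83.5786       465.4479
Price P = Σ PV = 83.5786.
Macaulay duration = Σ(t·PV) / P = 465.4479 / 83.5786 = 5.56898 years.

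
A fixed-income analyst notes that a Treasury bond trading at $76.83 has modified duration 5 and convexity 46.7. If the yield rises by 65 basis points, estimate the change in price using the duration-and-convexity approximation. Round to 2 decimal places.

Duration effect: -D_mod·Δy = -5 × (+0.0065) = -0.032500
Convexity effect: ½·C·(Δy)² = 0.5 × 46.7 × (0.0065)² = +0.0009865375
ΔP/P ≈ -0.032500 + 0.0009865375 = -0.0315134625
ΔP ≈ 76.83 × (-0.0315134625) = -2.421179323875.

-$2.42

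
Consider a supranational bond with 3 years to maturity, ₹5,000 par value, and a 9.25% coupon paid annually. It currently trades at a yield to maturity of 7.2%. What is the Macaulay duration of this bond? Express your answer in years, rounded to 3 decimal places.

Periodic yield y = 0.072. Discount each cash flow and weight by its year:
  t   CF        PV=CF/(1+0.072)^t    t·PV
  1       462.50       431.4366       431.4366
  2       462.50       402.4595       804.9190
  3     5,462.50     4,434.1164    13,302.3493
  Σ                  5,268.0125    14,538.7049
Price P = Σ PV = 5,268.0125.
Macaulay duration = Σ(t·PV) / P = 14,538.7049 / 5,268.0125 = 2.75981 years.

2.760 years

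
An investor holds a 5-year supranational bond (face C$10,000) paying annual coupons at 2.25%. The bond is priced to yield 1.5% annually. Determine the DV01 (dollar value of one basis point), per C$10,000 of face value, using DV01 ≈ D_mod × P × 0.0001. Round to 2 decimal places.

C$4.89

Periodic yield y = 0.015.
  t   CF        PV=CF/(1+0.015)^t    t·PV
  1       225.00       221.6749       221.6749
  2       225.00       218.3989       436.7978
  3       225.00       215.1713       645.5140
  4       225.00       211.9915       847.9658
  5    10,225.00     9,491.4618    47,457.3091
  Σ                 10,358.6984    49,609.2616
P = 10,358.6984; D_Mac = 4.78914 yrs; D_mod = 4.71836 yrs.
DV01 ≈ 4.71836 × 10,358.6984 × 0.0001 = 4.887612.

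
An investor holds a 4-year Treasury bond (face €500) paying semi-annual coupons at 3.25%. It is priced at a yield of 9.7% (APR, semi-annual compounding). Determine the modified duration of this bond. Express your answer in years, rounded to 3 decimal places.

Periodic yield y = 0.0485. First find Macaulay duration:
  t   CF        PV=CF/(1+0.0485)^t    t·PV
  1        8.125         7.7492         7.7492
  2        8.125         7.3907        14.7814
  3        8.125         7.0488        21.1465
  4        8.125         6.7228        26.8912
  5        8.125         6.4118        32.0591
  6        8.125         6.1152        36.6914
  7        8.125         5.8324        40.8265
  8      508.125       347.8749     2,782.9991
  Σ                    395.1458     2,963.1444
P = 395.1458; Macaulay duration = 2,963.1444 / 395.1458 = 7.49886 half-year periods = 3.74943 years.
Modified duration = D_Mac / (1 + y) = 3.74943 / 1.0485 = 3.57600 years.

3.576 years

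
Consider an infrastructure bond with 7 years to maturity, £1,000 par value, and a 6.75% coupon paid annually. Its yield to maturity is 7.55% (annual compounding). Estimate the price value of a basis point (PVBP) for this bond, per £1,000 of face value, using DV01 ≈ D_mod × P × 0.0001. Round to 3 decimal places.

Periodic yield y = 0.0755.
  t   CF        PV=CF/(1+0.0755)^t    t·PV
  1        67.50        62.7615        62.7615
  2        67.50        58.3557       116.7113
  3        67.50        54.2591       162.7773
  4        67.50        50.4501       201.8004
  5        67.50        46.9085       234.5426
  6        67.50        43.6155       261.6933
  7     1,067.50       641.3498     4,489.4488
  Σ                    957.7002     5,529.7351
P = 957.7002; D_Mac = 5.77397 yrs; D_mod = 5.36864 yrs.
DV01 ≈ 5.36864 × 957.7002 × 0.0001 = 0.514155.

£0.514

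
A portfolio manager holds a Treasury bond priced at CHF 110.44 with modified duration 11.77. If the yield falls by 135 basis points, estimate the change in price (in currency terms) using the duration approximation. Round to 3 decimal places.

Duration approximation: ΔP/P ≈ -D_mod · Δy = -11.77 × (-0.0135) = +0.158895.
ΔP ≈ 110.44 × (+0.158895) = +17.5483638.

+CHF 17.548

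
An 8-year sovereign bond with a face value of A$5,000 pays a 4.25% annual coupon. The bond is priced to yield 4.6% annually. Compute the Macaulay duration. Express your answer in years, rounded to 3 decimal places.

Periodic yield y = 0.046. Discount each cash flow and weight by its year:
  t   CF        PV=CF/(1+0.046)^t    t·PV
  1       212.50       203.1549       203.1549
  2       212.50       194.2207       388.4414
  3       212.50       185.6795       557.0384
  4       212.50       177.5138       710.0553
  5       212.50       169.7073       848.5365
  6       212.50       162.2441       973.4644
  7       212.50       155.1091     1,085.7634
  8     5,212.50     3,637.4128    29,099.3025
  Σ                  4,885.0421    33,865.7568
Price P = Σ PV = 4,885.0421.
Macaulay duration = Σ(t·PV) / P = 33,865.7568 / 4,885.0421 = 6.93254 years.

6.933 years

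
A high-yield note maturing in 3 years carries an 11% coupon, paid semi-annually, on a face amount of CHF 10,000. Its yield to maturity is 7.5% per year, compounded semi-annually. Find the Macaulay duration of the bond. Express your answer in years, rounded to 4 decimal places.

Periodic yield y = 0.0375. Discount each cash flow and weight by its period:
  t   CF        PV=CF/(1+0.0375)^t    t·PV
  1       550.00       530.1205       530.1205
  2       550.00       510.9595     1,021.9190
  3       550.00       492.4911     1,477.4733
  4       550.00       474.6902     1,898.7608
  5       550.00       457.5327     2,287.6636
  6    10,550.00     8,459.0935    50,754.5612
  Σ                 10,924.8875    57,970.4984
Price P = Σ PV = 10,924.8875.
Macaulay duration = Σ(t·PV) / P = 57,970.4984 / 10,924.8875 = 5.30628 half-year periods.
In years: 5.30628 / 2 = 2.65314 years.

2.6531 years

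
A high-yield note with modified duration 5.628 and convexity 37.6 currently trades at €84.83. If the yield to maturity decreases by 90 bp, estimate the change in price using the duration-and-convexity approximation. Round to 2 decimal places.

+€4.43

Duration effect: -D_mod·Δy = -5.628 × (-0.009) = +0.050652
Convexity effect: ½·C·(Δy)² = 0.5 × 37.6 × (-0.009)² = +0.0015228
ΔP/P ≈ +0.050652 + 0.0015228 = +0.0521748
ΔP ≈ 84.83 × (+0.0521748) = +4.425988284.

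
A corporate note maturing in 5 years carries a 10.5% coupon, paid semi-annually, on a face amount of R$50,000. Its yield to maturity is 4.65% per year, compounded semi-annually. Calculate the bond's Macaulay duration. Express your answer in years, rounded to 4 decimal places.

Periodic yield y = 0.02325. Discount each cash flow and weight by its period:
  t   CF        PV=CF/(1+0.02325)^t    t·PV
  1     2,625.00     2,565.3555     2,565.3555
  2     2,625.00     2,507.0662     5,014.1324
  3     2,625.00     2,450.1013     7,350.3040
  4     2,625.00     2,394.4308     9,577.7233
  5     2,625.00     2,340.0252    11,700.1262
  6     2,625.00     2,286.8558    13,721.1350
  7     2,625.00     2,234.8945    15,644.2618
  8     2,625.00     2,184.1139    17,472.9111
  9     2,625.00     2,134.4871    19,210.3836
  10   52,625.00    41,819.0898   418,190.8976
  Σ                 62,916.4202   520,447.2305
Price P = Σ PV = 62,916.4202.
Macaulay duration = Σ(t·PV) / P = 520,447.2305 / 62,916.4202 = 8.27204 half-year periods.
In years: 8.27204 / 2 = 4.13602 years.

4.1360 years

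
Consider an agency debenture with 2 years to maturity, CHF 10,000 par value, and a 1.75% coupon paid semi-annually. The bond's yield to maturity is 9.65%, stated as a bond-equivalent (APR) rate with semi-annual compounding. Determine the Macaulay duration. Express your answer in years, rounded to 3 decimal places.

1.972 years

Periodic yield y = 0.04825. Discount each cash flow and weight by its period:
  t   CF        PV=CF/(1+0.04825)^t    t·PV
  1        87.50        83.4725        83.4725
  2        87.50        79.6303       159.2606
  3        87.50        75.9650       227.8949
  4    10,087.50     8,354.5693    33,418.2770
  Σ                  8,593.6370    33,888.9050
Price P = Σ PV = 8,593.6370.
Macaulay duration = Σ(t·PV) / P = 33,888.9050 / 8,593.6370 = 3.94349 half-year periods.
In years: 3.94349 / 2 = 1.97174 years.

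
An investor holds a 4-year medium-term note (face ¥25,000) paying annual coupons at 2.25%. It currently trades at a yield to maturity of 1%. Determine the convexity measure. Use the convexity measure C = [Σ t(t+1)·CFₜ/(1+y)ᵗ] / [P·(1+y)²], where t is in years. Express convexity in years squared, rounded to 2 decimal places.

With y = 0.01:
  t   CF        PV=CF/(1+0.01)^t    t·PV        t(t+1)·PV
  1       562.50       556.9307       556.9307       1,113.8614
  2       562.50       551.4165     1,102.8331       3,308.4992
  3       562.50       545.9570     1,637.8709       6,551.4835
  4    25,562.50    24,565.0601    98,260.2402     491,301.2011
  Σ                 26,219.3642   101,557.8748     502,275.0452
P = 26,219.3642.
Convexity = Σ t(t+1)·PV / [P·(1+y)²] = 502,275.0452 / (26,219.3642 × 1.020100) = 18.77918.

18.78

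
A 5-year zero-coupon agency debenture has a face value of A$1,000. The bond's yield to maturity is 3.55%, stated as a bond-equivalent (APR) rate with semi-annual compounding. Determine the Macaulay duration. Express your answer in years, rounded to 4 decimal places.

A zero-coupon bond has a single cash flow at maturity, so its Macaulay duration equals its maturity: 5 years.
(Equivalently: 10 semi-annual periods ÷ 2 = 5 years.)

5.0000 years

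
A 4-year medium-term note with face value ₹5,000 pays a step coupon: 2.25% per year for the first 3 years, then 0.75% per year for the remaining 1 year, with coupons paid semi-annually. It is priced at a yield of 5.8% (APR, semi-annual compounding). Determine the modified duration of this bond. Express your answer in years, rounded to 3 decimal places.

Periodic yield y = 0.029. First find Macaulay duration:
  t   CF        PV=CF/(1+0.029)^t    t·PV
  1        56.25        54.6647        54.6647
  2        56.25        53.1241       106.2482
  3        56.25        51.6269       154.8808
  4        56.25        50.1720       200.6878
  5        56.25        48.7580       243.7899
  6        56.25        47.3838       284.3031
  7        18.75        15.3495       107.4464
  8     5,018.75     3,992.7541    31,942.0328
  Σ                  4,313.8331    33,094.0537
P = 4,313.8331; Macaulay duration = 33,094.0537 / 4,313.8331 = 7.67161 half-year periods = 3.83581 years.
Modified duration = D_Mac / (1 + y) = 3.83581 / 1.029 = 3.72770 years.

3.728 years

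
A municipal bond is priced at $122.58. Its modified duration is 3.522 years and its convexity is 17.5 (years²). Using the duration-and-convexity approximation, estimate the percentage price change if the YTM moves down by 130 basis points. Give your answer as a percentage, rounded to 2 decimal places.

+4.73%

Duration effect: -D_mod·Δy = -3.522 × (-0.013) = +0.045786
Convexity effect: ½·C·(Δy)² = 0.5 × 17.5 × (-0.013)² = +0.00147875
ΔP/P ≈ +0.045786 + 0.00147875 = +0.04726475
= +4.726475%.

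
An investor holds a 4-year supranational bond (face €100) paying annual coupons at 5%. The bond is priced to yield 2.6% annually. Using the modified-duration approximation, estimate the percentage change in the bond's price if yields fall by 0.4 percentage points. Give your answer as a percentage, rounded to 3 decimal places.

Periodic yield y = 0.026. Modified duration first:
  t   CF        PV=CF/(1+0.026)^t    t·PV
  1         5.00         4.8733         4.8733
  2         5.00         4.7498         9.4996
  3         5.00         4.6294        13.8883
  4       105.00        94.7545       379.0180
  Σ                    109.0070       407.2792
P = 109.0070; D_Mac = 3.73627 yrs; D_mod = 3.73627/(1+0.026) = 3.64158 yrs.
ΔP/P ≈ -D_mod · Δy = -3.64158 × (-0.004) = +0.014566 = +1.4566%.

+1.457%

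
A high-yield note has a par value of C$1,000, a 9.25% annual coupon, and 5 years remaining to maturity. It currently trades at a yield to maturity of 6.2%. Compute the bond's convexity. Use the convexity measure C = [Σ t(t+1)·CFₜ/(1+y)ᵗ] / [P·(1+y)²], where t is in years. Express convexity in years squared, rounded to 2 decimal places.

21.47

With y = 0.062:
  t   CF        PV=CF/(1+0.062)^t    t·PV        t(t+1)·PV
  1        92.50        87.0998        87.0998         174.1996
  2        92.50        82.0149       164.0298         492.0893
  3        92.50        77.2268       231.6805         926.7219
  4        92.50        72.7183       290.8732       1,454.3658
  5     1,092.50       808.7213     4,043.6063      24,261.6379
  Σ                  1,127.7811     4,817.2895      27,309.0146
P = 1,127.7811.
Convexity = Σ t(t+1)·PV / [P·(1+y)²] = 27,309.0146 / (1,127.7811 × 1.127844) = 21.47001.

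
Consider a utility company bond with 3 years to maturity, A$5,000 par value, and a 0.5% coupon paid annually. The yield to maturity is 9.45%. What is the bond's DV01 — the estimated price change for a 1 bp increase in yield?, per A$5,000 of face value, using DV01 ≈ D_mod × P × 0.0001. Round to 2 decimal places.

A$1.06

Periodic yield y = 0.0945.
  t   CF        PV=CF/(1+0.0945)^t    t·PV
  1        25.00        22.8415        22.8415
  2        25.00        20.8693        41.7387
  3     5,025.00     3,832.5583    11,497.6749
  Σ                  3,876.2691    11,562.2550
P = 3,876.2691; D_Mac = 2.98283 yrs; D_mod = 2.72529 yrs.
DV01 ≈ 2.72529 × 3,876.2691 × 0.0001 = 1.056396.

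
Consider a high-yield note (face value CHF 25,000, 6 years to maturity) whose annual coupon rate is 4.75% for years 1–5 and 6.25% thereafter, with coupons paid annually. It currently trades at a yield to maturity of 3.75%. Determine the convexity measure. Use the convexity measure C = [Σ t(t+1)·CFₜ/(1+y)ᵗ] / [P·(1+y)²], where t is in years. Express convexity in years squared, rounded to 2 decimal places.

33.72

With y = 0.0375:
  t   CF        PV=CF/(1+0.0375)^t    t·PV        t(t+1)·PV
  1     1,187.50     1,144.5783     1,144.5783       2,289.1566
  2     1,187.50     1,103.2080     2,206.4160       6,619.2481
  3     1,187.50     1,063.3330     3,189.9991      12,759.9963
  4     1,187.50     1,024.8993     4,099.5972      20,497.9860
  5     1,187.50       987.8547     4,939.2737      29,635.6424
  6    26,562.50    21,298.0732   127,788.4391     894,519.0739
  Σ                 26,621.9466   143,368.3035     966,321.1033
P = 26,621.9466.
Convexity = Σ t(t+1)·PV / [P·(1+y)²] = 966,321.1033 / (26,621.9466 × 1.076406) = 33.72139.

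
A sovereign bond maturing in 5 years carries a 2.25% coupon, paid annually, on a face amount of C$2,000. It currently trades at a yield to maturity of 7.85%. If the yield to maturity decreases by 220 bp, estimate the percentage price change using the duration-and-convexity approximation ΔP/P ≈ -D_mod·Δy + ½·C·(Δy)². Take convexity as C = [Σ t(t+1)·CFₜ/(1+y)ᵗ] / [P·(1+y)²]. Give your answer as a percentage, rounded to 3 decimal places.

With y = 0.0785:
  t   CF        PV=CF/(1+0.0785)^t    t·PV        t(t+1)·PV
  1        45.00        41.7246        41.7246          83.4492
  2        45.00        38.6876        77.3753         232.1258
  3        45.00        35.8717       107.6151         430.4605
  4        45.00        33.2607       133.0430         665.2148
  5     2,045.00     1,401.4983     7,007.4913      42,044.9480
  Σ                  1,551.0430     7,367.2493      43,456.1984
P = 1,551.0430; D_Mac = 4.74987 yrs; D_mod = 4.40414 yrs; C = 24.08727.
Duration effect: -4.40414 × (-0.022) = +0.096891
Convexity effect: 0.5 × 24.08727 × (-0.022)² = +0.0058291
ΔP/P ≈ +0.096891 + 0.0058291 = +0.102720 = +10.2720%.

+10.272%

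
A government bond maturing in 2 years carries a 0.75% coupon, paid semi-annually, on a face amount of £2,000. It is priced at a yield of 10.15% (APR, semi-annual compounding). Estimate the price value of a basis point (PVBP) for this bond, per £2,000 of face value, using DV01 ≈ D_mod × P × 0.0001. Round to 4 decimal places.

Periodic yield y = 0.05075.
  t   CF        PV=CF/(1+0.05075)^t    t·PV
  1         7.50         7.1378         7.1378
  2         7.50         6.7930        13.5860
  3         7.50         6.4649        19.3948
  4     2,007.50     1,646.8648     6,587.4594
  Σ                  1,667.2605     6,627.5779
P = 1,667.2605; D_Mac = 3.97513 half-year periods = 1.98757 yrs; D_mod = 1.89157 yrs.
DV01 ≈ 1.89157 × 1,667.2605 × 0.0001 = 0.315374.

£0.3154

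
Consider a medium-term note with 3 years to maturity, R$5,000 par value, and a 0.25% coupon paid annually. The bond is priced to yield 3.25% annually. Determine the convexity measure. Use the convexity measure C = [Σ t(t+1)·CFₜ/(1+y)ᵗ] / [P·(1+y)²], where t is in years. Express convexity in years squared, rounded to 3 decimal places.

11.217

With y = 0.0325:
  t   CF        PV=CF/(1+0.0325)^t    t·PV        t(t+1)·PV
  1        12.50        12.1065        12.1065          24.2131
  2        12.50        11.7255        23.4509          70.3528
  3     5,012.50     4,553.9075    13,661.7225      54,646.8900
  Σ                  4,577.7395    13,697.2800      54,741.4558
P = 4,577.7395.
Convexity = Σ t(t+1)·PV / [P·(1+y)²] = 54,741.4558 / (4,577.7395 × 1.066056) = 11.21722.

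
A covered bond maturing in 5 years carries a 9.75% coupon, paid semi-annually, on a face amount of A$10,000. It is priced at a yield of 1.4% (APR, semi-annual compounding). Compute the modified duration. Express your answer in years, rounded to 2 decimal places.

4.21 years

Periodic yield y = 0.007. First find Macaulay duration:
  t   CF        PV=CF/(1+0.007)^t    t·PV
  1       487.50       484.1112       484.1112
  2       487.50       480.7460       961.4920
  3       487.50       477.4042     1,432.2125
  4       487.50       474.0856     1,896.3423
  5       487.50       470.7900     2,353.9502
  6       487.50       467.5174     2,805.1045
  7       487.50       464.2675     3,249.8728
  8       487.50       461.0403     3,688.3221
  9       487.50       457.8354     4,120.5187
  10   10,487.50     9,780.8651    97,808.6508
  Σ                 14,018.6627   118,800.5773
P = 14,018.6627; Macaulay duration = 118,800.5773 / 14,018.6627 = 8.47446 half-year periods = 4.23723 years.
Modified duration = D_Mac / (1 + y) = 4.23723 / 1.007 = 4.20777 years.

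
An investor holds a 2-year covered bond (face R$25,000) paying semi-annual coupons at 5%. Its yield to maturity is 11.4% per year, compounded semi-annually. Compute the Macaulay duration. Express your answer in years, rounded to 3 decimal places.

Periodic yield y = 0.057. Discount each cash flow and weight by its period:
  t   CF        PV=CF/(1+0.057)^t    t·PV
  1       625.00       591.2961       591.2961
  2       625.00       559.4098     1,118.8195
  3       625.00       529.2429     1,587.7288
  4    25,625.00    20,528.8171    82,115.2683
  Σ                 22,208.7659    85,413.1127
Price P = Σ PV = 22,208.7659.
Macaulay duration = Σ(t·PV) / P = 85,413.1127 / 22,208.7659 = 3.84592 half-year periods.
In years: 3.84592 / 2 = 1.92296 years.

1.923 years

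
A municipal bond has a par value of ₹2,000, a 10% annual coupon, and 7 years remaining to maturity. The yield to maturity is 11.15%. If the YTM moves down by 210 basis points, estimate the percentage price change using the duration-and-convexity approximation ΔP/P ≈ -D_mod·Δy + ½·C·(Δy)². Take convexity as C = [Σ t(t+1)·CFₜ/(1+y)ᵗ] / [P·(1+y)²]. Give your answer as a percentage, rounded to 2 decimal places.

+10.71%

With y = 0.1115:
  t   CF        PV=CF/(1+0.1115)^t    t·PV        t(t+1)·PV
  1       200.00       179.9370       179.9370         359.8740
  2       200.00       161.8867       323.7733         971.3200
  3       200.00       145.6470       436.9411       1,747.7642
  4       200.00       131.0365       524.1458       2,620.7291
  5       200.00       117.8915       589.4577       3,536.7464
  6       200.00       106.0653       636.3916       4,454.7413
  7     2,200.00     1,049.6788     7,347.7514      58,782.0108
  Σ                  1,892.1427    10,038.3979      72,473.1857
P = 1,892.1427; D_Mac = 5.30531 yrs; D_mod = 4.77311 yrs; C = 31.00306.
Duration effect: -4.77311 × (-0.021) = +0.100235
Convexity effect: 0.5 × 31.00306 × (-0.021)² = +0.0068362
ΔP/P ≈ +0.100235 + 0.0068362 = +0.107071 = +10.7071%.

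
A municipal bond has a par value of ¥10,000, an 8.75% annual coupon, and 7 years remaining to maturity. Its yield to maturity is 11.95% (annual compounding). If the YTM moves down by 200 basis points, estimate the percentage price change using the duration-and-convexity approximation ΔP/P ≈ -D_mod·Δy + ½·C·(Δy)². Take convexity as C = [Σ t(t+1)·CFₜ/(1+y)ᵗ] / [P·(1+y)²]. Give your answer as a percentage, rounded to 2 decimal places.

With y = 0.1195:
  t   CF        PV=CF/(1+0.1195)^t    t·PV        t(t+1)·PV
  1       875.00       781.5989       781.5989       1,563.1979
  2       875.00       698.1679     1,396.3357       4,189.0072
  3       875.00       623.6426     1,870.9277       7,483.7110
  4       875.00       557.0724     2,228.2897      11,141.4485
  5       875.00       497.6082     2,488.0412      14,928.2472
  6       875.00       444.4915     2,666.9490      18,668.6432
  7    10,875.00     4,934.6980    34,542.8861     276,343.0886
  Σ                  8,537.2796    45,975.0284     334,317.3435
P = 8,537.2796; D_Mac = 5.38521 yrs; D_mod = 4.81037 yrs; C = 31.24577.
Duration effect: -4.81037 × (-0.02) = +0.096207
Convexity effect: 0.5 × 31.24577 × (-0.02)² = +0.0062492
ΔP/P ≈ +0.096207 + 0.0062492 = +0.102457 = +10.2457%.

+10.25%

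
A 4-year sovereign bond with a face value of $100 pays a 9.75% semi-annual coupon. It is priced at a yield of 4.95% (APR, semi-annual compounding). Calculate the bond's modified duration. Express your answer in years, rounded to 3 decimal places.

3.375 years

Periodic yield y = 0.02475. First find Macaulay duration:
  t   CF        PV=CF/(1+0.02475)^t    t·PV
  1        4.875         4.7573         4.7573
  2        4.875         4.6424         9.2847
  3        4.875         4.5302        13.5907
  4        4.875         4.4208        17.6833
  5        4.875         4.3140        21.5702
  6        4.875         4.2099        25.2591
  7        4.875         4.1082        28.7572
  8      104.875        86.2439       689.9515
  Σ                    117.2267       810.8540
P = 117.2267; Macaulay duration = 810.8540 / 117.2267 = 6.91697 half-year periods = 3.45849 years.
Modified duration = D_Mac / (1 + y) = 3.45849 / 1.02475 = 3.37496 years.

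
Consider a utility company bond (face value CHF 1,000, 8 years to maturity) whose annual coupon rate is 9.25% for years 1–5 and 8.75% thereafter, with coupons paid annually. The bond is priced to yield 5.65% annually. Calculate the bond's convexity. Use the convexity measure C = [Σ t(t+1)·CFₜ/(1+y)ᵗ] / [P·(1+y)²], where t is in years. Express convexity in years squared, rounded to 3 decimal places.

45.388

With y = 0.0565:
  t   CF        PV=CF/(1+0.0565)^t    t·PV        t(t+1)·PV
  1        92.50        87.5532        87.5532         175.1065
  2        92.50        82.8710       165.7421         497.2262
  3        92.50        78.4392       235.3176         941.2706
  4        92.50        74.2444       296.9776       1,484.8881
  5        92.50        70.2739       351.3696       2,108.2178
  6        87.50        62.9203       377.5220       2,642.6542
  7        87.50        59.5555       416.8882       3,335.1055
  8     1,087.50       700.6050     5,604.8403      50,443.5626
  Σ                  1,216.4626     7,536.2107      61,628.0313
P = 1,216.4626.
Convexity = Σ t(t+1)·PV / [P·(1+y)²] = 61,628.0313 / (1,216.4626 × 1.116192) = 45.38794.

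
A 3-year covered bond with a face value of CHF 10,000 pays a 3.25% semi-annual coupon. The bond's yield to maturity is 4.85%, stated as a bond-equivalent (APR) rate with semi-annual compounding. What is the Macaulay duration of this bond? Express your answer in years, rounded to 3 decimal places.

Periodic yield y = 0.02425. Discount each cash flow and weight by its period:
  t   CF        PV=CF/(1+0.02425)^t    t·PV
  1       162.50       158.6527       158.6527
  2       162.50       154.8964       309.7929
  3       162.50       151.2291       453.6874
  4       162.50       147.6486       590.5946
  5       162.50       144.1529       720.7647
  6    10,162.50     8,801.6627    52,809.9764
  Σ                  9,558.2426    55,043.4686
Price P = Σ PV = 9,558.2426.
Macaulay duration = Σ(t·PV) / P = 55,043.4686 / 9,558.2426 = 5.75874 half-year periods.
In years: 5.75874 / 2 = 2.87937 years.

2.879 years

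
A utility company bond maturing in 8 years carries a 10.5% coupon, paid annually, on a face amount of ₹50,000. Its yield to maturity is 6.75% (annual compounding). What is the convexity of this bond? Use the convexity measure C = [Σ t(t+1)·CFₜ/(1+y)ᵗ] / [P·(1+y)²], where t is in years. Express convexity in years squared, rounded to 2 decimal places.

42.62

With y = 0.0675:
  t   CF        PV=CF/(1+0.0675)^t    t·PV        t(t+1)·PV
  1     5,250.00     4,918.0328     4,918.0328       9,836.0656
  2     5,250.00     4,607.0565     9,214.1129      27,642.3388
  3     5,250.00     4,315.7438    12,947.2313      51,788.9252
  4     5,250.00     4,042.8513    16,171.4052      80,857.0261
  5     5,250.00     3,787.2143    18,936.0717     113,616.4302
  6     5,250.00     3,547.7418    21,286.4506     149,005.1543
  7     5,250.00     3,323.4115    23,263.8805     186,111.0437
  8    55,250.00    32,763.4188   262,107.3501   2,358,966.1510
  Σ                 61,305.4707   368,844.5352   2,977,823.1350
P = 61,305.4707.
Convexity = Σ t(t+1)·PV / [P·(1+y)²] = 2,977,823.1350 / (61,305.4707 × 1.139556) = 42.62495.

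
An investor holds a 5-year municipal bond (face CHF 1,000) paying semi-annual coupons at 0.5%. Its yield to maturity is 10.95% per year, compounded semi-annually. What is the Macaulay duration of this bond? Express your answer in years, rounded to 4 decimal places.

4.9231 years

Periodic yield y = 0.05475. Discount each cash flow and weight by its period:
  t   CF        PV=CF/(1+0.05475)^t    t·PV
  1         2.50         2.3702         2.3702
  2         2.50         2.2472         4.4944
  3         2.50         2.1305         6.3916
  4         2.50         2.0200         8.0798
  5         2.50         1.9151         9.5755
  6         2.50         1.8157        10.8942
  7         2.50         1.7214        12.0501
  8         2.50         1.6321        13.0567
  9         2.50         1.5474        13.9263
  10    1,002.50       588.2867     5,882.8671
  Σ                    605.6863     5,963.7061
Price P = Σ PV = 605.6863.
Macaulay duration = Σ(t·PV) / P = 5,963.7061 / 605.6863 = 9.84620 half-year periods.
In years: 9.84620 / 2 = 4.92310 years.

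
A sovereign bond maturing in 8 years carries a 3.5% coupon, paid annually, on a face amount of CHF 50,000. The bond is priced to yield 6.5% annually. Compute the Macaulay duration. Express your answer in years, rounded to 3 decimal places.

7.002 years

Periodic yield y = 0.065. Discount each cash flow and weight by its year:
  t   CF        PV=CF/(1+0.065)^t    t·PV
  1     1,750.00     1,643.1925     1,643.1925
  2     1,750.00     1,542.9037     3,085.8075
  3     1,750.00     1,448.7359     4,346.2077
  4     1,750.00     1,360.3154     5,441.2616
  5     1,750.00     1,277.2915     6,386.4573
  6     1,750.00     1,199.3347     7,196.0082
  7     1,750.00     1,126.1359     7,882.9511
  8    51,750.00    31,268.9640   250,151.7117
  Σ                 40,866.8736   286,133.5977
Price P = Σ PV = 40,866.8736.
Macaulay duration = Σ(t·PV) / P = 286,133.5977 / 40,866.8736 = 7.00160 years.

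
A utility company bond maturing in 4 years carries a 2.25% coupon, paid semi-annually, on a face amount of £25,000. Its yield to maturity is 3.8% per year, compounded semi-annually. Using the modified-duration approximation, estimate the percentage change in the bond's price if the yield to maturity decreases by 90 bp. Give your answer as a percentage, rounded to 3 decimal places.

+3.393%

Periodic yield y = 0.019. Modified duration first:
  t   CF        PV=CF/(1+0.019)^t    t·PV
  1       281.25       276.0059       276.0059
  2       281.25       270.8596       541.7191
  3       281.25       265.8092       797.4275
  4       281.25       260.8530     1,043.4119
  5       281.25       255.9892     1,279.9459
  6       281.25       251.2161     1,507.2965
  7       281.25       246.5320     1,725.7238
  8    25,281.25    21,747.2863   173,978.2901
  Σ                 23,574.5511   181,149.8207
P = 23,574.5511; D_Mac = 7.68413 half-year periods = 3.84206 yrs; D_mod = 3.84206/(1+0.019) = 3.77042 yrs.
ΔP/P ≈ -D_mod · Δy = -3.77042 × (-0.009) = +0.033934 = +3.3934%.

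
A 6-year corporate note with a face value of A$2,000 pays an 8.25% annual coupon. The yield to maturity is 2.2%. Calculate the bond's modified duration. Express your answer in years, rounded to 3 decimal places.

5.009 years

Periodic yield y = 0.022. First find Macaulay duration:
  t   CF        PV=CF/(1+0.022)^t    t·PV
  1       165.00       161.4481       161.4481
  2       165.00       157.9727       315.9455
  3       165.00       154.5722       463.7165
  4       165.00       151.2448       604.9791
  5       165.00       147.9890       739.9451
  6     2,165.00     1,899.9953    11,399.9718
  Σ                  2,673.2221    13,686.0060
P = 2,673.2221; Macaulay duration = 13,686.0060 / 2,673.2221 = 5.11967 years.
Modified duration = D_Mac / (1 + y) = 5.11967 / 1.022 = 5.00946 years.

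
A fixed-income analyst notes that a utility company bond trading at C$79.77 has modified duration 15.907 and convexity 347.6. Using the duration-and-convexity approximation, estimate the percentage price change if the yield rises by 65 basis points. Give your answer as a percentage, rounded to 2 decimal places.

Duration effect: -D_mod·Δy = -15.907 × (+0.0065) = -0.1033955
Convexity effect: ½·C·(Δy)² = 0.5 × 347.6 × (0.0065)² = +0.00734305
ΔP/P ≈ -0.1033955 + 0.00734305 = -0.09605245
= -9.605245%.

-9.61%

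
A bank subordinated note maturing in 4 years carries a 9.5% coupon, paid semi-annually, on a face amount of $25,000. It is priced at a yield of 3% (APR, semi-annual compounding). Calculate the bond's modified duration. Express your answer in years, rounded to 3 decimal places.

3.437 years

Periodic yield y = 0.015. First find Macaulay duration:
  t   CF        PV=CF/(1+0.015)^t    t·PV
  1     1,187.50     1,169.9507     1,169.9507
  2     1,187.50     1,152.6608     2,305.3217
  3     1,187.50     1,135.6264     3,406.8793
  4     1,187.50     1,118.8438     4,475.3751
  5     1,187.50     1,102.3091     5,511.5457
  6     1,187.50     1,086.0189     6,516.1131
  7     1,187.50     1,069.9693     7,489.7852
  8    26,187.50    23,246.9351   185,975.4804
  Σ                 31,082.3141   216,850.4512
P = 31,082.3141; Macaulay duration = 216,850.4512 / 31,082.3141 = 6.97665 half-year periods = 3.48833 years.
Modified duration = D_Mac / (1 + y) = 3.48833 / 1.015 = 3.43677 years.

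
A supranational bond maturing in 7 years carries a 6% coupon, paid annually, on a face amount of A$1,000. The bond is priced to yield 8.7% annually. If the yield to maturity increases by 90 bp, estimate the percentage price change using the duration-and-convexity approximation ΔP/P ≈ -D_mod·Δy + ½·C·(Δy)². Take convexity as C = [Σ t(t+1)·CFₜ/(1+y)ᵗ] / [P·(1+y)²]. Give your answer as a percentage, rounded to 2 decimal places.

-4.67%

With y = 0.087:
  t   CF        PV=CF/(1+0.087)^t    t·PV        t(t+1)·PV
  1        60.00        55.1978        55.1978         110.3956
  2        60.00        50.7799       101.5599         304.6796
  3        60.00        46.7157       140.1470         560.5881
  4        60.00        42.9767       171.9068         859.5340
  5        60.00        39.5370       197.6849       1,186.1095
  6        60.00        36.3726       218.2354       1,527.6479
  7     1,060.00       591.1519     4,138.0630      33,104.5039
  Σ                    862.7315     5,022.7948      37,653.4586
P = 862.7315; D_Mac = 5.82197 yrs; D_mod = 5.35600 yrs; C = 36.93772.
Duration effect: -5.35600 × (+0.009) = -0.048204
Convexity effect: 0.5 × 36.93772 × (0.009)² = +0.0014960
ΔP/P ≈ -0.048204 + 0.0014960 = -0.046708 = -4.6708%.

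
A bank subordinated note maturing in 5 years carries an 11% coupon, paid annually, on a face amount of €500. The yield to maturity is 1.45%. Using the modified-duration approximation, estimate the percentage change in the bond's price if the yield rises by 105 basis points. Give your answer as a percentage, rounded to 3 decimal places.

Periodic yield y = 0.0145. Modified duration first:
  t   CF        PV=CF/(1+0.0145)^t    t·PV
  1        55.00        54.2139        54.2139
  2        55.00        53.4390       106.8781
  3        55.00        52.6752       158.0257
  4        55.00        51.9224       207.6895
  5       555.00       516.4553     2,582.2764
  Σ                    728.7058     3,109.0836
P = 728.7058; D_Mac = 4.26658 yrs; D_mod = 4.26658/(1+0.0145) = 4.20560 yrs.
ΔP/P ≈ -D_mod · Δy = -4.20560 × (+0.0105) = -0.044159 = -4.4159%.

-4.416%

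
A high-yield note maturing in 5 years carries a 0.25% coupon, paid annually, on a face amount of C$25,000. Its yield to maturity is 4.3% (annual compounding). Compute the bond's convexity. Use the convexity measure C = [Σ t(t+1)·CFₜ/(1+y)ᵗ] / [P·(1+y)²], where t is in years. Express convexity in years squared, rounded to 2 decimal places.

27.37

With y = 0.043:
  t   CF        PV=CF/(1+0.043)^t    t·PV        t(t+1)·PV
  1        62.50        59.9233        59.9233         119.8466
  2        62.50        57.4528       114.9057         344.7170
  3        62.50        55.0842       165.2526         661.0105
  4        62.50        52.8132       211.2529       1,056.2647
  5    25,062.50    20,304.9932   101,524.9659     609,149.7952
  Σ                 20,530.2667   102,076.3004     611,331.6340
P = 20,530.2667.
Convexity = Σ t(t+1)·PV / [P·(1+y)²] = 611,331.6340 / (20,530.2667 × 1.087849) = 27.37245.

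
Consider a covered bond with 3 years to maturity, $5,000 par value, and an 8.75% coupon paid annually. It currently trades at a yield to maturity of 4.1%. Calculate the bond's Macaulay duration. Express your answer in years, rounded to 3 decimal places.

Periodic yield y = 0.041. Discount each cash flow and weight by its year:
  t   CF        PV=CF/(1+0.041)^t    t·PV
  1       437.50       420.2690       420.2690
  2       437.50       403.7166       807.4332
  3     5,437.50     4,820.0005    14,460.0014
  Σ                  5,643.9860    15,687.7036
Price P = Σ PV = 5,643.9860.
Macaulay duration = Σ(t·PV) / P = 15,687.7036 / 5,643.9860 = 2.77954 years.

2.780 years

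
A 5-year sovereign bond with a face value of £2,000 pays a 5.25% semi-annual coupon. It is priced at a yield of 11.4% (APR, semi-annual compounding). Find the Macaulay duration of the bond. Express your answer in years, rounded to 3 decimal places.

Periodic yield y = 0.057. Discount each cash flow and weight by its period:
  t   CF        PV=CF/(1+0.057)^t    t·PV
  1        52.50        49.6689        49.6689
  2        52.50        46.9904        93.9808
  3        52.50        44.4564       133.3692
  4        52.50        42.0590       168.2362
  5        52.50        39.7910       198.9548
  6        52.50        37.6452       225.8711
  7        52.50        35.6151       249.3058
  8        52.50        33.6945       269.5562
  9        52.50        31.8775       286.8976
  10    2,052.50     1,179.0529    11,790.5291
  Σ                  1,540.8509    13,466.3697
Price P = Σ PV = 1,540.8509.
Macaulay duration = Σ(t·PV) / P = 13,466.3697 / 1,540.8509 = 8.73957 half-year periods.
In years: 8.73957 / 2 = 4.36978 years.

4.370 years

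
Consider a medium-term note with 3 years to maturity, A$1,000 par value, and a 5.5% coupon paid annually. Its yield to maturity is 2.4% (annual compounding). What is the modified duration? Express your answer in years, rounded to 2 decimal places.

2.79 years

Periodic yield y = 0.024. First find Macaulay duration:
  t   CF        PV=CF/(1+0.024)^t    t·PV
  1        55.00        53.7109        53.7109
  2        55.00        52.4521       104.9042
  3     1,055.00       982.5453     2,947.6359
  Σ                  1,088.7083     3,106.2511
P = 1,088.7083; Macaulay duration = 3,106.2511 / 1,088.7083 = 2.85315 years.
Modified duration = D_Mac / (1 + y) = 2.85315 / 1.024 = 2.78628 years.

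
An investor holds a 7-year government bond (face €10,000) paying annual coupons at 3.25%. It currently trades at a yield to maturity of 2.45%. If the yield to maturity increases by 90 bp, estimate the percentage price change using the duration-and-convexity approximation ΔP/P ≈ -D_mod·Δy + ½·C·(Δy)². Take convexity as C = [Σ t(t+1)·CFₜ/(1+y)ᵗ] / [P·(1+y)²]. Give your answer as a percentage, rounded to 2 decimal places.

With y = 0.0245:
  t   CF        PV=CF/(1+0.0245)^t    t·PV        t(t+1)·PV
  1       325.00       317.2279       317.2279         634.4558
  2       325.00       309.6417       619.2834       1,857.8502
  3       325.00       302.2369       906.7107       3,626.8427
  4       325.00       295.0092     1,180.0367       5,900.1833
  5       325.00       287.9543     1,439.7714       8,638.6286
  6       325.00       281.0681     1,686.4087      11,804.8609
  7    10,325.00     8,715.7812    61,010.4687     488,083.7494
  Σ                 10,508.9193    67,159.9074     520,546.5709
P = 10,508.9193; D_Mac = 6.39075 yrs; D_mod = 6.23792 yrs; C = 47.19300.
Duration effect: -6.23792 × (+0.009) = -0.056141
Convexity effect: 0.5 × 47.19300 × (0.009)² = +0.0019113
ΔP/P ≈ -0.056141 + 0.0019113 = -0.054230 = -5.4230%.

-5.42%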